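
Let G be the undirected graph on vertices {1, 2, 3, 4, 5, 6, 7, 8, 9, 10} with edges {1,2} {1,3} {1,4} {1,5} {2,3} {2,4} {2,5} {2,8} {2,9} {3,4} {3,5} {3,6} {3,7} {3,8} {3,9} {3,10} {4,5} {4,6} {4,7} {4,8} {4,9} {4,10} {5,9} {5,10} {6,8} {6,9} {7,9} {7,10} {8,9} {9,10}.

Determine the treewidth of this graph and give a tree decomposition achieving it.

Treewidth 4.
One optimal decomposition is:
Bags: B1 = {3, 4, 7, 9, 10}  B2 = {3, 4, 5, 9, 10}  B3 = {2, 3, 4, 5, 9}  B4 = {1, 2, 3, 4, 5}  B5 = {2, 3, 4, 8, 9}  B6 = {3, 4, 6, 8, 9}
Tree: B1–B2, B2–B3, B3–B4, B3–B5, B5–B6

Every bag has size at most 5, so the width is 5 − 1 = 4 and tw(G) ≤ 4. On the other hand G contains the 5-clique {1, 2, 3, 4, 5}. A clique must lie in a single bag of any decomposition, so no decomposition can have width below 4. Combining the bounds, tw(G) = 4.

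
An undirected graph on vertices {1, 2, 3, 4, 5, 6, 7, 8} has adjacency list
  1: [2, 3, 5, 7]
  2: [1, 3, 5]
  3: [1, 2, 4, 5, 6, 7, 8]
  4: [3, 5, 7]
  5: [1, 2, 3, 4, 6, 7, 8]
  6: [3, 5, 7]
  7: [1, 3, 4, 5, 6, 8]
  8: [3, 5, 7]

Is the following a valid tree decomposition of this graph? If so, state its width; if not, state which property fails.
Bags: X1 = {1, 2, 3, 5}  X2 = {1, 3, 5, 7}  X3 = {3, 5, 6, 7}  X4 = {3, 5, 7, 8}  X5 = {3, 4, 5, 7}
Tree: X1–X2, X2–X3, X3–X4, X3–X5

Checking the three conditions: (i) the bags cover all of {1, 2, 3, 4, 5, 6, 7, 8}; (ii) for each edge, some bag contains both endpoints; (iii) the bags containing any fixed vertex form a subtree. All hold, so the decomposition is valid with width 4 − 1 = 3.

Yes; width 3.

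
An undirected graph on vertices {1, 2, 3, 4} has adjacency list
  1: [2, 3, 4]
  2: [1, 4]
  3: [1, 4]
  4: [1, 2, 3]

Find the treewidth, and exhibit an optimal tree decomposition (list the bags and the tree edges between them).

The largest bag has 3 vertices, giving width 2; this decomposition certifies tw(G) ≤ 2. On the other hand G contains the 3-clique {1, 2, 4}. A clique must lie in a single bag of any decomposition, so no decomposition can have width below 2. Hence tw(G) = 2 exactly.

Treewidth 2.
One such decomposition:
Bags: B1 = {1, 3, 4}  B2 = {1, 2, 4}
Tree: B1–B2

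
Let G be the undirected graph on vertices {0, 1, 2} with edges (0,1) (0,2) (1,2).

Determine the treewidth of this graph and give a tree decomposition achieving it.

With just one bag of size 3, the width is 3 − 1 = 2, so tw(G) ≤ 2. Conversely, {0, 1, 2} is a clique of size 3, and the vertices of any clique must share a bag in every tree decomposition; so some bag has ≥ 3 vertices and tw(G) ≥ 2. Combining the bounds, tw(G) = 2.

Treewidth 2.
Bags: B1 = {0, 1, 2}
Tree: (single bag)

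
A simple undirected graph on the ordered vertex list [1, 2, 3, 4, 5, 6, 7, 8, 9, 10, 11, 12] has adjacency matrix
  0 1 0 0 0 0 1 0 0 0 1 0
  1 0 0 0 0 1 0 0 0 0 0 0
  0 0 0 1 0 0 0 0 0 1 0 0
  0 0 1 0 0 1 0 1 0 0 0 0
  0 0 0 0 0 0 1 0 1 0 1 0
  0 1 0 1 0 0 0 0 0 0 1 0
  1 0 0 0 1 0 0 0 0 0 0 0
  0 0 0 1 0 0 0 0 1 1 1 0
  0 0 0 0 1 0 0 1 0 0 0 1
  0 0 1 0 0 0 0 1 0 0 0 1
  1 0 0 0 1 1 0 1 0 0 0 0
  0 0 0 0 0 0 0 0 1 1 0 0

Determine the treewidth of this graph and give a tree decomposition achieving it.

Treewidth 3.
One optimal decomposition is:
Bags: B1 = {1, 2, 5, 7}  B2 = {1, 2, 5, 11}  B3 = {2, 5, 6, 11}  B4 = {5, 6, 9, 11}  B5 = {6, 8, 9, 11}  B6 = {4, 6, 8, 9}  B7 = {4, 8, 9, 12}  B8 = {4, 8, 10, 12}  B9 = {3, 4, 10, 12}
Tree: B1–B2, B2–B3, B3–B4, B4–B5, B5–B6, B6–B7, B7–B8, B8–B9

Each bag holds 4 vertices, so the decomposition has width 3, which upper-bounds the treewidth. For the lower bound: the 4 vertex sets {1,2,7}, {5}, {11}, {4,6,8,9} are disjoint, each induces a connected subgraph, and every pair is joined by at least one edge of G. Contracting each set to a single vertex therefore yields K_{4} as a minor, and since treewidth is minor-monotone, tw(G) ≥ tw(K_{4}) = 3. Combining the bounds, tw(G) = 3.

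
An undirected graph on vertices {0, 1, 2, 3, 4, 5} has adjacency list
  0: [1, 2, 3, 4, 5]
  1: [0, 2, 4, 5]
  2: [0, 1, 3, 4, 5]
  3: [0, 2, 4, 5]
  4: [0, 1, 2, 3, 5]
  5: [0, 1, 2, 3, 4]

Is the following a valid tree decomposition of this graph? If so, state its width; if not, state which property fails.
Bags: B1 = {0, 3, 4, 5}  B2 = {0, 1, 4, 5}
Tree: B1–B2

A tree decomposition must satisfy three properties: every vertex lies in some bag; for every edge, both endpoints lie together in some bag; and for every vertex, the bags containing it form a connected subtree. Here vertex 2 appears in no bag, so the decomposition is invalid.

No — vertex 2 appears in no bag.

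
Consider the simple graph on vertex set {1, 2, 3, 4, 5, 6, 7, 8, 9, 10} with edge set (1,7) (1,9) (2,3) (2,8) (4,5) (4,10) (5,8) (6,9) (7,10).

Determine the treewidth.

1

A width-1 tree decomposition is:
Bags: B1 = {2, 3}  B2 = {2, 8}  B3 = {5, 8}  B4 = {4, 5}  B5 = {4, 10}  B6 = {7, 10}  B7 = {1, 7}  B8 = {1, 9}  B9 = {6, 9}
Tree: B1–B2, B2–B3, B3–B4, B4–B5, B5–B6, B6–B7, B7–B8, B8–B9
Each bag holds 2 vertices, so the decomposition has width 1, which upper-bounds the treewidth. Since G has at least one edge (e.g. 3–2), it is not an edgeless graph, so tw(G) ≥ 1. Therefore the treewidth is 1.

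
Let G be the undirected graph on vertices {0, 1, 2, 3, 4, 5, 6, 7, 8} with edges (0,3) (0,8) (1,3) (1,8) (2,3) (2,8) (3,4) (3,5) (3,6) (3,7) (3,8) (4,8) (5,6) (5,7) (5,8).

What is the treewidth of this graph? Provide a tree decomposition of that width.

Treewidth 2.
One such decomposition:
Bags: B1 = {3, 5, 8}  B2 = {1, 3, 8}  B3 = {3, 5, 7}  B4 = {2, 3, 8}  B5 = {3, 5, 6}  B6 = {3, 4, 8}  B7 = {0, 3, 8}
Tree: B1–B2, B1–B3, B2–B4, B3–B5, B4–B6, B1–B7

Each bag holds 3 vertices, so the decomposition has width 2, which upper-bounds the treewidth. Conversely, {0, 3, 8} is a clique of size 3, and the vertices of any clique must share a bag in every tree decomposition; so some bag has ≥ 3 vertices and tw(G) ≥ 2. Hence tw(G) = 2 exactly.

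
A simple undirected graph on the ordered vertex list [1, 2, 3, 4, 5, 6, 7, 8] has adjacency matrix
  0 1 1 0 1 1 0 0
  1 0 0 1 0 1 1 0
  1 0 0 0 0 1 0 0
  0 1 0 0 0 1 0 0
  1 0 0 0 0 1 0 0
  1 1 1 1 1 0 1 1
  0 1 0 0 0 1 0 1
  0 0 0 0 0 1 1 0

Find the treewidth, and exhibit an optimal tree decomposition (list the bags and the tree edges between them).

Treewidth 2.
One such decomposition:
Bags: B1 = {1, 5, 6}  B2 = {1, 2, 6}  B3 = {2, 6, 7}  B4 = {6, 7, 8}  B5 = {2, 4, 6}  B6 = {1, 3, 6}
Tree: B1–B2, B2–B3, B3–B4, B3–B5, B2–B6

Every bag has size at most 3, so the width is 3 − 1 = 2 and tw(G) ≤ 2. For the lower bound, the 3 vertices {6, 7, 8} are pairwise adjacent, and any tree decomposition puts a clique entirely inside one bag — forcing width ≥ 2. Hence tw(G) = 2 exactly.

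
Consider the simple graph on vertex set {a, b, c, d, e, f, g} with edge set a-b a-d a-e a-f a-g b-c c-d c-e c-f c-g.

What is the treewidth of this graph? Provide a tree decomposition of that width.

Treewidth 2.
Bags: B1 = {a, c, g}  B2 = {a, b, c}  B3 = {a, c, f}  B4 = {a, c, d}  B5 = {a, c, e}
Tree: B1–B2, B2–B3, B3–B4, B4–B5

Every bag has size at most 3, so the width is 3 − 1 = 2 and tw(G) ≤ 2. For the lower bound, G contains the cycle a–g–c–b–a, so G is not a forest; only forests have treewidth ≤ 1, hence tw(G) ≥ 2. Therefore the treewidth is 2.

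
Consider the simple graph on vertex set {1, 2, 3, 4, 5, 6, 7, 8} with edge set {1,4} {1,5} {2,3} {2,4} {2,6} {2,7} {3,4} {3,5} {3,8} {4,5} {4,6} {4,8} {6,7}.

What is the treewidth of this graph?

2

A width-2 tree decomposition is:
Bags: B1 = {3, 4, 8}  B2 = {2, 3, 4}  B3 = {3, 4, 5}  B4 = {2, 4, 6}  B5 = {1, 4, 5}  B6 = {2, 6, 7}
Tree: B1–B2, B1–B3, B2–B4, B3–B5, B4–B6
Each bag holds 3 vertices, so the decomposition has width 2, which upper-bounds the treewidth. For the lower bound, the 3 vertices {1, 4, 5} are pairwise adjacent, and any tree decomposition puts a clique entirely inside one bag — forcing width ≥ 2. The upper and lower bounds meet at 2, so that is the treewidth.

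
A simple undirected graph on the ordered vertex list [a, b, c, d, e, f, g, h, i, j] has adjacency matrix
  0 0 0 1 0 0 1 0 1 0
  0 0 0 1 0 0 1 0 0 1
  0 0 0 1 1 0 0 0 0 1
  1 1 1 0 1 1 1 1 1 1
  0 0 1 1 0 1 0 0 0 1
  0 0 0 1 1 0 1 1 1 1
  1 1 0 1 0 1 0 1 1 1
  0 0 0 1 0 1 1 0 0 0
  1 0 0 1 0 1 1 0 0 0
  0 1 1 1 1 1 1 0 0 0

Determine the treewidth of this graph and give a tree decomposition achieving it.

Each bag holds 4 vertices, so the decomposition has width 3, which upper-bounds the treewidth. Conversely, {a, d, g, i} is a clique of size 4, and the vertices of any clique must share a bag in every tree decomposition; so some bag has ≥ 4 vertices and tw(G) ≥ 3. Hence tw(G) = 3 exactly.

Treewidth 3.
Bags: B1 = {d, f, g, h}  B2 = {d, f, g, j}  B3 = {d, e, f, j}  B4 = {d, f, g, i}  B5 = {a, d, g, i}  B6 = {c, d, e, j}  B7 = {b, d, g, j}
Tree: B1–B2, B2–B3, B2–B4, B4–B5, B3–B6, B2–B7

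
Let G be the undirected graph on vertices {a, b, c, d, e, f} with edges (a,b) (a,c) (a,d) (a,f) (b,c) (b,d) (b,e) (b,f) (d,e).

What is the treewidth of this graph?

2

A width-2 tree decomposition is:
Bags: B1 = {a, b, f}  B2 = {a, b, c}  B3 = {a, b, d}  B4 = {b, d, e}
Tree: B1–B2, B2–B3, B3–B4
Each bag holds 3 vertices, so the decomposition has width 2, which upper-bounds the treewidth. For the lower bound, the 3 vertices {b, d, e} are pairwise adjacent, and any tree decomposition puts a clique entirely inside one bag — forcing width ≥ 2. Combining the bounds, tw(G) = 2.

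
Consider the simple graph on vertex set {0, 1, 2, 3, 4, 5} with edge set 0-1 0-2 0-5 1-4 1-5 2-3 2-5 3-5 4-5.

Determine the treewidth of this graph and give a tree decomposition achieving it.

Each bag holds 3 vertices, so the decomposition has width 2, which upper-bounds the treewidth. For the lower bound, the 3 vertices {0, 1, 5} are pairwise adjacent, and any tree decomposition puts a clique entirely inside one bag — forcing width ≥ 2. Hence tw(G) = 2 exactly.

Treewidth 2.
Bags: B1 = {2, 3, 5}  B2 = {0, 2, 5}  B3 = {0, 1, 5}  B4 = {1, 4, 5}
Tree: B1–B2, B2–B3, B3–B4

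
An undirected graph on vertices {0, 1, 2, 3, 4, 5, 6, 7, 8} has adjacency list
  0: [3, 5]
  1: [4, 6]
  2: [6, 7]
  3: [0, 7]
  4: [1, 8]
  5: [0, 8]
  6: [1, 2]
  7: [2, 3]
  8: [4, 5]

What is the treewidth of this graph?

A width-2 tree decomposition is:
Bags: B1 = {1, 4, 6}  B2 = {4, 6, 8}  B3 = {5, 6, 8}  B4 = {0, 5, 6}  B5 = {0, 3, 6}  B6 = {3, 6, 7}  B7 = {2, 6, 7}
Tree: B1–B2, B2–B3, B3–B4, B4–B5, B5–B6, B6–B7
Every bag has size at most 3, so the width is 3 − 1 = 2 and tw(G) ≤ 2. Since 6–1–4–8–5–0–3–7–2–6 is a cycle in G, G is not acyclic. Forests are exactly the graphs of treewidth ≤ 1, so tw(G) ≥ 2. Therefore the treewidth is 2.

2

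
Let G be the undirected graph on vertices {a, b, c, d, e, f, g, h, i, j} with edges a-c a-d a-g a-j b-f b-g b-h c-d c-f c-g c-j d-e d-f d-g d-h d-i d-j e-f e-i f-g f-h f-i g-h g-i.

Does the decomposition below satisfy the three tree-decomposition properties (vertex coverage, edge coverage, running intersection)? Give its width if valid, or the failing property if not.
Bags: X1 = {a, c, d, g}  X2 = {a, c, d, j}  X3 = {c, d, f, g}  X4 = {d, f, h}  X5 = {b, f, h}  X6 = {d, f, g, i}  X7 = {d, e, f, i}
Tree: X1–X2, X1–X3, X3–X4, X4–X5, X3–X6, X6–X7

No — edge (g,h) lies in no bag.

A tree decomposition must satisfy three properties: every vertex lies in some bag; for every edge, both endpoints lie together in some bag; and for every vertex, the bags containing it form a connected subtree. Here edge (g,h) lies in no bag, so the decomposition is invalid.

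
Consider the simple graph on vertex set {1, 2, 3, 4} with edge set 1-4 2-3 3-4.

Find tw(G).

1

A width-1 tree decomposition is:
Bags: B1 = {2, 3}  B2 = {3, 4}  B3 = {1, 4}
Tree: B1–B2, B2–B3
Each bag holds 2 vertices, so the decomposition has width 1, which upper-bounds the treewidth. G has an edge, so its treewidth is at least 1. Therefore the treewidth is 1.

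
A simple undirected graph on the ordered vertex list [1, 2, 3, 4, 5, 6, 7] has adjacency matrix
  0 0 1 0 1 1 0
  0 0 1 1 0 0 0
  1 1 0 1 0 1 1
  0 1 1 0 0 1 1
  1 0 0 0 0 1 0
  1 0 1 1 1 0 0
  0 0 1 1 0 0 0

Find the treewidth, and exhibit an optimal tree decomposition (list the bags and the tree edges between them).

Every bag has size at most 3, so the width is 3 − 1 = 2 and tw(G) ≤ 2. For the lower bound, the 3 vertices {1, 3, 6} are pairwise adjacent, and any tree decomposition puts a clique entirely inside one bag — forcing width ≥ 2. The upper and lower bounds meet at 2, so that is the treewidth.

Treewidth 2.
Bags: B1 = {3, 4, 6}  B2 = {3, 4, 7}  B3 = {1, 3, 6}  B4 = {2, 3, 4}  B5 = {1, 5, 6}
Tree: B1–B2, B1–B3, B2–B4, B3–B5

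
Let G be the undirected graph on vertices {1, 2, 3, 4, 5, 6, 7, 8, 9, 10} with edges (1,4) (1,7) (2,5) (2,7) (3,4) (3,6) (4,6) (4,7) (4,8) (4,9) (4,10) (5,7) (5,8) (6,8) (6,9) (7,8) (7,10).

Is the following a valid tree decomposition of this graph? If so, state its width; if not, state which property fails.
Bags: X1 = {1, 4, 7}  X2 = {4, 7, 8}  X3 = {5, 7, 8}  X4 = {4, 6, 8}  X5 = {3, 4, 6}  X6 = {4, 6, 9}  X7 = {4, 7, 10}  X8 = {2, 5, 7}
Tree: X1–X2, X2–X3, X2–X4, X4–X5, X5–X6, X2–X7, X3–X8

Checking the three conditions: (i) the bags cover all of {1, 2, 3, 4, 5, 6, 7, 8, 9, 10}; (ii) for each edge, some bag contains both endpoints; (iii) the bags containing any fixed vertex form a subtree. All hold, so the decomposition is valid with width 3 − 1 = 2.

Yes; width 2.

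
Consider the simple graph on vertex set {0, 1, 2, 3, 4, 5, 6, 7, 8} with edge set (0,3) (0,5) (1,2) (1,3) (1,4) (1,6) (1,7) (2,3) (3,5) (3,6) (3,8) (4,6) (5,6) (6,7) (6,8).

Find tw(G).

A width-2 tree decomposition is:
Bags: B1 = {1, 4, 6}  B2 = {1, 3, 6}  B3 = {3, 5, 6}  B4 = {1, 2, 3}  B5 = {0, 3, 5}  B6 = {1, 6, 7}  B7 = {3, 6, 8}
Tree: B1–B2, B2–B3, B2–B4, B3–B5, B2–B6, B2–B7
The largest bag has 3 vertices, giving width 2; this decomposition certifies tw(G) ≤ 2. For the lower bound, the 3 vertices {0, 3, 5} are pairwise adjacent, and any tree decomposition puts a clique entirely inside one bag — forcing width ≥ 2. The upper and lower bounds meet at 2, so that is the treewidth.

2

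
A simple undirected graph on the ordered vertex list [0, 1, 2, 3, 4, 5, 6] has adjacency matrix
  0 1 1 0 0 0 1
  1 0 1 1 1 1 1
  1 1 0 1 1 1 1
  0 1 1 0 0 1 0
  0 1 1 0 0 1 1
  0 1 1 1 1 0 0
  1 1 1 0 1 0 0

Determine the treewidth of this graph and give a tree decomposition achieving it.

Treewidth 3.
One optimal decomposition is:
Bags: B1 = {0, 1, 2, 6}  B2 = {1, 2, 4, 6}  B3 = {1, 2, 4, 5}  B4 = {1, 2, 3, 5}
Tree: B1–B2, B2–B3, B3–B4

Every bag has size at most 4, so the width is 4 − 1 = 3 and tw(G) ≤ 3. On the other hand G contains the 4-clique {0, 1, 2, 6}. A clique must lie in a single bag of any decomposition, so no decomposition can have width below 3. The upper and lower bounds meet at 3, so that is the treewidth.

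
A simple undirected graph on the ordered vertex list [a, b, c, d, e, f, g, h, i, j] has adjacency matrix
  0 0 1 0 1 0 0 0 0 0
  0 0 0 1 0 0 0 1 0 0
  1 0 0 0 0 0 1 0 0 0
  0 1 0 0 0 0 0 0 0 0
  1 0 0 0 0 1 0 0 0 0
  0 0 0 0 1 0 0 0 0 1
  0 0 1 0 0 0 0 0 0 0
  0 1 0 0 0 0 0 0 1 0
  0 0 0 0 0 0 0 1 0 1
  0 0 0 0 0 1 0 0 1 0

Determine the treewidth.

1

A width-1 tree decomposition is:
Bags: B1 = {b, d}  B2 = {b, h}  B3 = {h, i}  B4 = {i, j}  B5 = {f, j}  B6 = {e, f}  B7 = {a, e}  B8 = {a, c}  B9 = {c, g}
Tree: B1–B2, B2–B3, B3–B4, B4–B5, B5–B6, B6–B7, B7–B8, B8–B9
Each bag holds 2 vertices, so the decomposition has width 1, which upper-bounds the treewidth. G has an edge, so its treewidth is at least 1. Combining the bounds, tw(G) = 1.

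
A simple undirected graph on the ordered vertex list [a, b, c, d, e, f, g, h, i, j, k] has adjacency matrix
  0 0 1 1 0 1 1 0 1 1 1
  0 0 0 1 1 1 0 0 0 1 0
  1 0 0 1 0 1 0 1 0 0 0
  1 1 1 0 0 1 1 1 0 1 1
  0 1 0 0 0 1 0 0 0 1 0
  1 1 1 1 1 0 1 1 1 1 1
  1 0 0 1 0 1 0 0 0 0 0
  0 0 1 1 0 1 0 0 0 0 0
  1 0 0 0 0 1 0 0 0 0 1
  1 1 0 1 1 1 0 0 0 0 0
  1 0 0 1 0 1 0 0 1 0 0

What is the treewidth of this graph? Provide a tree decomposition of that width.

Every bag has size at most 4, so the width is 4 − 1 = 3 and tw(G) ≤ 3. On the other hand G contains the 4-clique {c, d, f, h}. A clique must lie in a single bag of any decomposition, so no decomposition can have width below 3. Combining the bounds, tw(G) = 3.

Treewidth 3.
Bags: B1 = {a, c, d, f}  B2 = {a, d, f, k}  B3 = {a, d, f, j}  B4 = {c, d, f, h}  B5 = {a, d, f, g}  B6 = {b, d, f, j}  B7 = {a, f, i, k}  B8 = {b, e, f, j}
Tree: B1–B2, B2–B3, B1–B4, B1–B5, B3–B6, B2–B7, B6–B8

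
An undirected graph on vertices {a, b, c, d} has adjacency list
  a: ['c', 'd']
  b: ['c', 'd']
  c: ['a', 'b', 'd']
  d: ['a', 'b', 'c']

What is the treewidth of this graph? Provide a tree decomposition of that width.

The largest bag has 3 vertices, giving width 2; this decomposition certifies tw(G) ≤ 2. For the lower bound, the 3 vertices {a, c, d} are pairwise adjacent, and any tree decomposition puts a clique entirely inside one bag — forcing width ≥ 2. Therefore the treewidth is 2.

Treewidth 2.
Bags: B1 = {b, c, d}  B2 = {a, c, d}
Tree: B1–B2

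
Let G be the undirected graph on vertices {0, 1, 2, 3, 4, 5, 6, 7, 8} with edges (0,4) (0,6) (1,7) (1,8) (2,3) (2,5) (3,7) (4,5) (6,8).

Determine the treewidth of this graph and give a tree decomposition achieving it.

Each bag holds 3 vertices, so the decomposition has width 2, which upper-bounds the treewidth. The edges 0–6–8–1–7–3–2–5–4–0 form a cycle, so G is not a tree and its treewidth is at least 2. Therefore the treewidth is 2.

Treewidth 2.
Bags: B1 = {0, 6, 8}  B2 = {0, 1, 8}  B3 = {0, 1, 7}  B4 = {0, 3, 7}  B5 = {0, 2, 3}  B6 = {0, 2, 5}  B7 = {0, 4, 5}
Tree: B1–B2, B2–B3, B3–B4, B4–B5, B5–B6, B6–B7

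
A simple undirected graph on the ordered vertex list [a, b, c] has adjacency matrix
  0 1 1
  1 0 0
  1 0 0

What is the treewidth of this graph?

1

A width-1 tree decomposition is:
Bags: B1 = {a, b}  B2 = {a, c}
Tree: B1–B2
Every bag has size at most 2, so the width is 2 − 1 = 1 and tw(G) ≤ 1. G has an edge, so its treewidth is at least 1. Combining the bounds, tw(G) = 1.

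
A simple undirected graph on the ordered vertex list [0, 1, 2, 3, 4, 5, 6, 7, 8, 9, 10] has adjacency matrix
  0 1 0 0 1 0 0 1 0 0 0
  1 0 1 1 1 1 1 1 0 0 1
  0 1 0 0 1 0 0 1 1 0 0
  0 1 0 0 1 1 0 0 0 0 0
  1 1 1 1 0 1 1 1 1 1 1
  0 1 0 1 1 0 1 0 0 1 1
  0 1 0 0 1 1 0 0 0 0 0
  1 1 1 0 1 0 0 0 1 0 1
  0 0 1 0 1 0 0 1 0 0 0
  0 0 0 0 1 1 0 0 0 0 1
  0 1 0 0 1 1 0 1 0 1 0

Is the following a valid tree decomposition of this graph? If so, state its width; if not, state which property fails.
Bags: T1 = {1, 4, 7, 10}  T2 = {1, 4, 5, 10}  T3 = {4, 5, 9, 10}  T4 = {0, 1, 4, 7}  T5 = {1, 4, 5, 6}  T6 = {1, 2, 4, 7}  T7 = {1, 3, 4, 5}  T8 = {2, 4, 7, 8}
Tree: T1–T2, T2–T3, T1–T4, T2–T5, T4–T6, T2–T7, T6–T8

Vertex coverage: the bags together contain {0, 1, 2, 3, 4, 5, 6, 7, 8, 9, 10}, the full vertex set. Edge coverage: each edge of G has both endpoints in at least one bag. Running intersection: for every vertex, the bags containing it form a connected subtree. All three properties hold, so this is a valid tree decomposition of width max|bag| − 1 = 3, and hence tw(G) ≤ 3.

Yes; width 3.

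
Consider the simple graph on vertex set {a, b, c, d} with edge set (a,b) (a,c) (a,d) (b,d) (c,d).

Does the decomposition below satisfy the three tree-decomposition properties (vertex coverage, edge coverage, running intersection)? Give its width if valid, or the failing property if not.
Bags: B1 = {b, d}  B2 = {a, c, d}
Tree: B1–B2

A tree decomposition must satisfy three properties: every vertex lies in some bag; for every edge, both endpoints lie together in some bag; and for every vertex, the bags containing it form a connected subtree. Here edge (a,b) lies in no bag, so the decomposition is invalid.

No — edge (a,b) lies in no bag.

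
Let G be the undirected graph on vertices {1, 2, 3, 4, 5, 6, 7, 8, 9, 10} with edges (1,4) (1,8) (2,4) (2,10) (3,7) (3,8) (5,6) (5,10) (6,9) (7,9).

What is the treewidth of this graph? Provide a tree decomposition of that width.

Treewidth 2.
One optimal decomposition is:
Bags: B1 = {1, 4, 8}  B2 = {2, 4, 8}  B3 = {2, 8, 10}  B4 = {5, 8, 10}  B5 = {5, 6, 8}  B6 = {6, 8, 9}  B7 = {7, 8, 9}  B8 = {3, 7, 8}
Tree: B1–B2, B2–B3, B3–B4, B4–B5, B5–B6, B6–B7, B7–B8

The largest bag has 3 vertices, giving width 2; this decomposition certifies tw(G) ≤ 2. For the lower bound, G contains the cycle 8–1–4–2–10–5–6–9–7–3–8, so G is not a forest; only forests have treewidth ≤ 1, hence tw(G) ≥ 2. Hence tw(G) = 2 exactly.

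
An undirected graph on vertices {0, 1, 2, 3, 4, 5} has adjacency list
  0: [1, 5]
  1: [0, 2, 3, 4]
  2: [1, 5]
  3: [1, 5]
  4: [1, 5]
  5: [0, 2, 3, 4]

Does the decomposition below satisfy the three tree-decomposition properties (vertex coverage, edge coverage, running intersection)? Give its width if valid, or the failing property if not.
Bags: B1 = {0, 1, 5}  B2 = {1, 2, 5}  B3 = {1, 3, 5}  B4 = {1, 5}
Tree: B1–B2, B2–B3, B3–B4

A tree decomposition must satisfy three properties: every vertex lies in some bag; for every edge, both endpoints lie together in some bag; and for every vertex, the bags containing it form a connected subtree. Here vertex 4 appears in no bag, so the decomposition is invalid.

No — vertex 4 appears in no bag.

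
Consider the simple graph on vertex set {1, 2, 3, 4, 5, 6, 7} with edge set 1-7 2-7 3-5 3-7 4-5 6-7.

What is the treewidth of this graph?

A width-1 tree decomposition is:
Bags: B1 = {3, 7}  B2 = {3, 5}  B3 = {2, 7}  B4 = {6, 7}  B5 = {1, 7}  B6 = {4, 5}
Tree: B1–B2, B1–B3, B1–B4, B3–B5, B2–B6
Each bag holds 2 vertices, so the decomposition has width 1, which upper-bounds the treewidth. Since G has at least one edge (e.g. 7–3), it is not an edgeless graph, so tw(G) ≥ 1. The upper and lower bounds meet at 1, so that is the treewidth.

1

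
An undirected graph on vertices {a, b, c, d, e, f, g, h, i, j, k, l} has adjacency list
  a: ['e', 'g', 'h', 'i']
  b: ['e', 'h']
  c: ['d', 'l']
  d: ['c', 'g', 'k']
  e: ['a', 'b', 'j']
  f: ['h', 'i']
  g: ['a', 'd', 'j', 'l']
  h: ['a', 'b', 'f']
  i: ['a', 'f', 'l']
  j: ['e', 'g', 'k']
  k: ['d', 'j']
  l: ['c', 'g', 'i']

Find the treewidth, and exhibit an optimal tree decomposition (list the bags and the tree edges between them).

Treewidth 3.
Bags: B1 = {c, d, j, k}  B2 = {c, d, g, j}  B3 = {c, g, j, l}  B4 = {e, g, j, l}  B5 = {a, e, g, l}  B6 = {a, e, i, l}  B7 = {a, b, e, i}  B8 = {a, b, h, i}  B9 = {b, f, h, i}
Tree: B1–B2, B2–B3, B3–B4, B4–B5, B5–B6, B6–B7, B7–B8, B8–B9

Each bag holds 4 vertices, so the decomposition has width 3, which upper-bounds the treewidth. For the lower bound: the 4 vertex sets {c,d,k}, {j}, {g}, {a,e,i,l} are disjoint, each induces a connected subgraph, and every pair is joined by at least one edge of G. Contracting each set to a single vertex therefore yields K_{4} as a minor, and since treewidth is minor-monotone, tw(G) ≥ tw(K_{4}) = 3. Hence tw(G) = 3 exactly.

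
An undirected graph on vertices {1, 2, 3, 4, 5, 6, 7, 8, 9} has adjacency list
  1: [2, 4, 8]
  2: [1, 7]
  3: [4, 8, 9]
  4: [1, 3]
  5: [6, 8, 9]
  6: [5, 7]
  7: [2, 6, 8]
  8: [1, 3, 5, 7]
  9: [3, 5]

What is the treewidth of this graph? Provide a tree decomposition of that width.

Treewidth 3.
One optimal decomposition is:
Bags: B1 = {1, 3, 4, 9}  B2 = {1, 3, 8, 9}  B3 = {1, 5, 8, 9}  B4 = {1, 2, 5, 8}  B5 = {2, 5, 7, 8}  B6 = {2, 5, 6, 7}
Tree: B1–B2, B2–B3, B3–B4, B4–B5, B5–B6

Every bag has size at most 4, so the width is 4 − 1 = 3 and tw(G) ≤ 3. For the lower bound: the 4 vertex sets {3,4,9}, {1}, {8}, {2,5,6,7} are disjoint, each induces a connected subgraph, and every pair is joined by at least one edge of G. Contracting each set to a single vertex therefore yields K_{4} as a minor, and since treewidth is minor-monotone, tw(G) ≥ tw(K_{4}) = 3. Therefore the treewidth is 3.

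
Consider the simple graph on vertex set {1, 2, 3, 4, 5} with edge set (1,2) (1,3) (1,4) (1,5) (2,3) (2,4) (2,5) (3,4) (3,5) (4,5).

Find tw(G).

A width-4 tree decomposition is:
Bags: B1 = {1, 2, 3, 4, 5}
Tree: (single bag)
A single bag containing all 5 vertices is trivially a valid decomposition of width 4. On the other hand G contains the 5-clique {1, 2, 3, 4, 5}. A clique must lie in a single bag of any decomposition, so no decomposition can have width below 4. Combining the bounds, tw(G) = 4.

4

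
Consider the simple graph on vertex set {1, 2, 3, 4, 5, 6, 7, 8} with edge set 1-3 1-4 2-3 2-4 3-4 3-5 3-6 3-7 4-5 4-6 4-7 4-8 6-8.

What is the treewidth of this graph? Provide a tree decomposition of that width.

The largest bag has 3 vertices, giving width 2; this decomposition certifies tw(G) ≤ 2. Conversely, {4, 6, 8} is a clique of size 3, and the vertices of any clique must share a bag in every tree decomposition; so some bag has ≥ 3 vertices and tw(G) ≥ 2. Combining the bounds, tw(G) = 2.

Treewidth 2.
Bags: B1 = {1, 3, 4}  B2 = {2, 3, 4}  B3 = {3, 4, 6}  B4 = {3, 4, 5}  B5 = {4, 6, 8}  B6 = {3, 4, 7}
Tree: B1–B2, B2–B3, B3–B4, B3–B5, B1–B6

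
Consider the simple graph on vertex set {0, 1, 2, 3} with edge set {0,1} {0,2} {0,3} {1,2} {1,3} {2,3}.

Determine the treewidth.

3

A width-3 tree decomposition is:
Bags: B1 = {0, 1, 2, 3}
Tree: (single bag)
With just one bag of size 4, the width is 4 − 1 = 3, so tw(G) ≤ 3. Conversely, {0, 1, 2, 3} is a clique of size 4, and the vertices of any clique must share a bag in every tree decomposition; so some bag has ≥ 4 vertices and tw(G) ≥ 3. Hence tw(G) = 3 exactly.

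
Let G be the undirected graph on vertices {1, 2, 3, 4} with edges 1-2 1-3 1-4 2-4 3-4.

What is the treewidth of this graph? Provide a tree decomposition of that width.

Treewidth 2.
One optimal decomposition is:
Bags: B1 = {1, 3, 4}  B2 = {1, 2, 4}
Tree: B1–B2

The largest bag has 3 vertices, giving width 2; this decomposition certifies tw(G) ≤ 2. For the lower bound, the 3 vertices {1, 2, 4} are pairwise adjacent, and any tree decomposition puts a clique entirely inside one bag — forcing width ≥ 2. The upper and lower bounds meet at 2, so that is the treewidth.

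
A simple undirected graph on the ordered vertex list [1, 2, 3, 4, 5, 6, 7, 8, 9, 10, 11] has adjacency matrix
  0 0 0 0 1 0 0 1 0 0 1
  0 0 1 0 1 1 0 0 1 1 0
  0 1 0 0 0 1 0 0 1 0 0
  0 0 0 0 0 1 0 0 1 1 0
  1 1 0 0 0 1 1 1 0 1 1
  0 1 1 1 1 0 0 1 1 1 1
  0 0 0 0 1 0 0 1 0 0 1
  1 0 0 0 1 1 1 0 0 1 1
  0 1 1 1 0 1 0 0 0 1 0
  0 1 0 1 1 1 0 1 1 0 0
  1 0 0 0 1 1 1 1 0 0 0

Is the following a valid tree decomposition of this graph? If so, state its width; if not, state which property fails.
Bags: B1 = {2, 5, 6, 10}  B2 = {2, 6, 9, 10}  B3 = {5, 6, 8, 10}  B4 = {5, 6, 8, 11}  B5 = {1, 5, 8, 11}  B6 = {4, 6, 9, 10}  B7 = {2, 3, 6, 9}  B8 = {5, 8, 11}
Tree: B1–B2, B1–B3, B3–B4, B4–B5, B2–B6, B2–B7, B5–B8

A tree decomposition must satisfy three properties: every vertex lies in some bag; for every edge, both endpoints lie together in some bag; and for every vertex, the bags containing it form a connected subtree. Here vertex 7 appears in no bag, so the decomposition is invalid.

No — vertex 7 appears in no bag.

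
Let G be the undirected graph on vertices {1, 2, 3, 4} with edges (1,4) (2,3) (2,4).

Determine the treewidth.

A width-1 tree decomposition is:
Bags: B1 = {2, 3}  B2 = {2, 4}  B3 = {1, 4}
Tree: B1–B2, B2–B3
Each bag holds 2 vertices, so the decomposition has width 1, which upper-bounds the treewidth. Any graph with an edge has treewidth ≥ 1, and G has the edge 3–2. The upper and lower bounds meet at 1, so that is the treewidth.

1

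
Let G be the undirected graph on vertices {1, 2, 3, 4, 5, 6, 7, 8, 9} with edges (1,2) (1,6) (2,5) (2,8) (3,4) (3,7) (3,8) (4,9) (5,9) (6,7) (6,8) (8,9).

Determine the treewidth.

A width-3 tree decomposition is:
Bags: B1 = {3, 4, 7, 9}  B2 = {3, 7, 8, 9}  B3 = {6, 7, 8, 9}  B4 = {5, 6, 8, 9}  B5 = {2, 5, 6, 8}  B6 = {1, 2, 5, 6}
Tree: B1–B2, B2–B3, B3–B4, B4–B5, B5–B6
Every bag has size at most 4, so the width is 4 − 1 = 3 and tw(G) ≤ 3. For the lower bound: the 4 vertex sets {3,4,7}, {9}, {8}, {1,2,5,6} are disjoint, each induces a connected subgraph, and every pair is joined by at least one edge of G. Contracting each set to a single vertex therefore yields K_{4} as a minor, and since treewidth is minor-monotone, tw(G) ≥ tw(K_{4}) = 3. Therefore the treewidth is 3.

3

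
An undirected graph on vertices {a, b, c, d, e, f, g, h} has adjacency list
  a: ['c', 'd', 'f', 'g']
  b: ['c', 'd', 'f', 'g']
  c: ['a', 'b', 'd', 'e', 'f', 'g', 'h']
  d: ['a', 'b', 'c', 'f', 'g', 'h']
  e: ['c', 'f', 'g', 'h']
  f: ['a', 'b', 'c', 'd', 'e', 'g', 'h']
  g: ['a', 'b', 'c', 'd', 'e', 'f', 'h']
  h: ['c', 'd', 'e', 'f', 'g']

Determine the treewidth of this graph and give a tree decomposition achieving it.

Treewidth 4.
Bags: B1 = {a, c, d, f, g}  B2 = {b, c, d, f, g}  B3 = {c, d, f, g, h}  B4 = {c, e, f, g, h}
Tree: B1–B2, B2–B3, B3–B4

Each bag holds 5 vertices, so the decomposition has width 4, which upper-bounds the treewidth. On the other hand G contains the 5-clique {c, d, f, g, h}. A clique must lie in a single bag of any decomposition, so no decomposition can have width below 4. The upper and lower bounds meet at 4, so that is the treewidth.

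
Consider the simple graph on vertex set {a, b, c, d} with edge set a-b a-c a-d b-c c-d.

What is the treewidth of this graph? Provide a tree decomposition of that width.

Each bag holds 3 vertices, so the decomposition has width 2, which upper-bounds the treewidth. Conversely, {a, c, d} is a clique of size 3, and the vertices of any clique must share a bag in every tree decomposition; so some bag has ≥ 3 vertices and tw(G) ≥ 2. Hence tw(G) = 2 exactly.

Treewidth 2.
One optimal decomposition is:
Bags: B1 = {a, c, d}  B2 = {a, b, c}
Tree: B1–B2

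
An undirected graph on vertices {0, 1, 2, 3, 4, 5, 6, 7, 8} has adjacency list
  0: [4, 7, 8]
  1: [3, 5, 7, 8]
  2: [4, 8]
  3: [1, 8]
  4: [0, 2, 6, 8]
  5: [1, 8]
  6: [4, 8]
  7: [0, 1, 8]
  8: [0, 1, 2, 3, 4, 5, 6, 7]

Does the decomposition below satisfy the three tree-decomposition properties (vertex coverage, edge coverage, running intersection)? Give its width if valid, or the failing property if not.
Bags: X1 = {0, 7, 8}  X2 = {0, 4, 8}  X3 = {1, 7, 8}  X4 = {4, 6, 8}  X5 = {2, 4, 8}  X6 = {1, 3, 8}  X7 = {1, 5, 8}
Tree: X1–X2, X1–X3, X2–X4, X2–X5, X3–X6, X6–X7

Vertex coverage: the bags together contain {0, 1, 2, 3, 4, 5, 6, 7, 8}, the full vertex set. Edge coverage: each edge of G has both endpoints in at least one bag. Running intersection: for every vertex, the bags containing it form a connected subtree. All three properties hold, so this is a valid tree decomposition of width max|bag| − 1 = 2, and hence tw(G) ≤ 2.

Yes; width 2.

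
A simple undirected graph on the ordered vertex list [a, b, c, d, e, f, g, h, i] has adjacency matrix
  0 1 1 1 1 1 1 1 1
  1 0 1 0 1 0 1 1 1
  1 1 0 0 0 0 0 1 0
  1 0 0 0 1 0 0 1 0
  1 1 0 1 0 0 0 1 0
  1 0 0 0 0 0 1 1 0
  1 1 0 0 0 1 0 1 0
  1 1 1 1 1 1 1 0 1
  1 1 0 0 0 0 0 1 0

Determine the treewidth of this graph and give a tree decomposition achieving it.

Treewidth 3.
Bags: B1 = {a, f, g, h}  B2 = {a, b, g, h}  B3 = {a, b, e, h}  B4 = {a, b, c, h}  B5 = {a, d, e, h}  B6 = {a, b, h, i}
Tree: B1–B2, B2–B3, B3–B4, B3–B5, B2–B6

The largest bag has 4 vertices, giving width 3; this decomposition certifies tw(G) ≤ 3. On the other hand G contains the 4-clique {a, d, e, h}. A clique must lie in a single bag of any decomposition, so no decomposition can have width below 3. Combining the bounds, tw(G) = 3.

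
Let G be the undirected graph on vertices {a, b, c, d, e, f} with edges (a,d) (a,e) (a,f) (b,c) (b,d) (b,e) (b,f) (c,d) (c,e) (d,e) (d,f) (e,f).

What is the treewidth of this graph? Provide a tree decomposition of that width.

The largest bag has 4 vertices, giving width 3; this decomposition certifies tw(G) ≤ 3. For the lower bound, the 4 vertices {b, c, d, e} are pairwise adjacent, and any tree decomposition puts a clique entirely inside one bag — forcing width ≥ 3. Combining the bounds, tw(G) = 3.

Treewidth 3.
Bags: B1 = {a, d, e, f}  B2 = {b, d, e, f}  B3 = {b, c, d, e}
Tree: B1–B2, B2–B3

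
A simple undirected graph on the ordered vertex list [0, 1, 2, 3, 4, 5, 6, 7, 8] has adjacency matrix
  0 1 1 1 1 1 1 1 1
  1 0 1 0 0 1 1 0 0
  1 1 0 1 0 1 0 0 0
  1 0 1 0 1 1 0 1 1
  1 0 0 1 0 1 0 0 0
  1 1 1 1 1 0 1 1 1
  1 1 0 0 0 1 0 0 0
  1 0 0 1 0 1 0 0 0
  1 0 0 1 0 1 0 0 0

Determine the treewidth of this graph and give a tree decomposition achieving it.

Treewidth 3.
One optimal decomposition is:
Bags: B1 = {0, 1, 2, 5}  B2 = {0, 2, 3, 5}  B3 = {0, 3, 5, 8}  B4 = {0, 1, 5, 6}  B5 = {0, 3, 4, 5}  B6 = {0, 3, 5, 7}
Tree: B1–B2, B2–B3, B1–B4, B2–B5, B5–B6

The largest bag has 4 vertices, giving width 3; this decomposition certifies tw(G) ≤ 3. Conversely, {0, 1, 2, 5} is a clique of size 4, and the vertices of any clique must share a bag in every tree decomposition; so some bag has ≥ 4 vertices and tw(G) ≥ 3. Hence tw(G) = 3 exactly.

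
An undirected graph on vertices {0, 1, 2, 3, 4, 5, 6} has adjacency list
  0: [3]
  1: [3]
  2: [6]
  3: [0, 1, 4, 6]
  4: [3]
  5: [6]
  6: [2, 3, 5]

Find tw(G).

1

A width-1 tree decomposition is:
Bags: B1 = {3, 6}  B2 = {5, 6}  B3 = {1, 3}  B4 = {2, 6}  B5 = {3, 4}  B6 = {0, 3}
Tree: B1–B2, B1–B3, B1–B4, B3–B5, B5–B6
Each bag holds 2 vertices, so the decomposition has width 1, which upper-bounds the treewidth. G has an edge, so its treewidth is at least 1. Combining the bounds, tw(G) = 1.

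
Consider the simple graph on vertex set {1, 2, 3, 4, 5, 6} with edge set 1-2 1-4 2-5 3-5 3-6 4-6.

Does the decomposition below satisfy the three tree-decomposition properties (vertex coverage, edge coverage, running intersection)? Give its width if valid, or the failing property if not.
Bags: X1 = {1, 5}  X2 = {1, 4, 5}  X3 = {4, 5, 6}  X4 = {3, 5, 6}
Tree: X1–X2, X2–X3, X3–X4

No — vertex 2 appears in no bag.

A tree decomposition must satisfy three properties: every vertex lies in some bag; for every edge, both endpoints lie together in some bag; and for every vertex, the bags containing it form a connected subtree. Here vertex 2 appears in no bag, so the decomposition is invalid.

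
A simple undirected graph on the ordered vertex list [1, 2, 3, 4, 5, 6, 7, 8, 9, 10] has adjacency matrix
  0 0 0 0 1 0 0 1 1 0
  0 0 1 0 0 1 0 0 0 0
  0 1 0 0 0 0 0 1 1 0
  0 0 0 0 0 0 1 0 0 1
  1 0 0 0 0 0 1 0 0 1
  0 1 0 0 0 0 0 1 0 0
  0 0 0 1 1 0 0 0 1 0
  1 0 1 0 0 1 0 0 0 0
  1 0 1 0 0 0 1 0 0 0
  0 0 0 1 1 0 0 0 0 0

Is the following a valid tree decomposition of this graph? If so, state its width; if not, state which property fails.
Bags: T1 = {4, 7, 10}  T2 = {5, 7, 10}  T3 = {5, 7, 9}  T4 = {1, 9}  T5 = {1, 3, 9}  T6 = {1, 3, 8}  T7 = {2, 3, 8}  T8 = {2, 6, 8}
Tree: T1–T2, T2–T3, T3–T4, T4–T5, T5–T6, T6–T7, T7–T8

A tree decomposition must satisfy three properties: every vertex lies in some bag; for every edge, both endpoints lie together in some bag; and for every vertex, the bags containing it form a connected subtree. Here edge (5,1) lies in no bag, so the decomposition is invalid.

No — edge (5,1) lies in no bag.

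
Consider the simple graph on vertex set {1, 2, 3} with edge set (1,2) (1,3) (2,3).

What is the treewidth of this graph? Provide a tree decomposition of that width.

A single bag containing all 3 vertices is trivially a valid decomposition of width 2. On the other hand G contains the 3-clique {1, 2, 3}. A clique must lie in a single bag of any decomposition, so no decomposition can have width below 2. Combining the bounds, tw(G) = 2.

Treewidth 2.
Bags: B1 = {1, 2, 3}
Tree: (single bag)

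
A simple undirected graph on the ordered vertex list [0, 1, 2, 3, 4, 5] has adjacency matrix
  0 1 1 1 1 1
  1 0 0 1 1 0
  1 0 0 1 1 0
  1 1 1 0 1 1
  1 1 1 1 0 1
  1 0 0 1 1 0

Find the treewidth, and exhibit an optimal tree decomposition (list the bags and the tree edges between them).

Each bag holds 4 vertices, so the decomposition has width 3, which upper-bounds the treewidth. For the lower bound, the 4 vertices {0, 1, 3, 4} are pairwise adjacent, and any tree decomposition puts a clique entirely inside one bag — forcing width ≥ 3. Combining the bounds, tw(G) = 3.

Treewidth 3.
One such decomposition:
Bags: B1 = {0, 1, 3, 4}  B2 = {0, 3, 4, 5}  B3 = {0, 2, 3, 4}
Tree: B1–B2, B2–B3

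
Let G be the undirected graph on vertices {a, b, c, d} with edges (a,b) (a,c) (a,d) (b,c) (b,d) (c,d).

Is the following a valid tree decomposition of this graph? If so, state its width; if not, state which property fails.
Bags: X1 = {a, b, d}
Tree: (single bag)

No — vertex c appears in no bag.

A tree decomposition must satisfy three properties: every vertex lies in some bag; for every edge, both endpoints lie together in some bag; and for every vertex, the bags containing it form a connected subtree. Here vertex c appears in no bag, so the decomposition is invalid.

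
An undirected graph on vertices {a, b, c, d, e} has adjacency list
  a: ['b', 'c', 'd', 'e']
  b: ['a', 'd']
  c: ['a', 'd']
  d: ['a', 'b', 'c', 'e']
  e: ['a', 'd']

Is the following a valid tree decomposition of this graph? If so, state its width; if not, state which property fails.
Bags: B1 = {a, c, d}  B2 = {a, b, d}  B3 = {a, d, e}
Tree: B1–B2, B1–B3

Yes; width 2.

Vertex coverage: the bags together contain {a, b, c, d, e}, the full vertex set. Edge coverage: each edge of G has both endpoints in at least one bag. Running intersection: for every vertex, the bags containing it form a connected subtree. All three properties hold, so this is a valid tree decomposition of width max|bag| − 1 = 2, and hence tw(G) ≤ 2.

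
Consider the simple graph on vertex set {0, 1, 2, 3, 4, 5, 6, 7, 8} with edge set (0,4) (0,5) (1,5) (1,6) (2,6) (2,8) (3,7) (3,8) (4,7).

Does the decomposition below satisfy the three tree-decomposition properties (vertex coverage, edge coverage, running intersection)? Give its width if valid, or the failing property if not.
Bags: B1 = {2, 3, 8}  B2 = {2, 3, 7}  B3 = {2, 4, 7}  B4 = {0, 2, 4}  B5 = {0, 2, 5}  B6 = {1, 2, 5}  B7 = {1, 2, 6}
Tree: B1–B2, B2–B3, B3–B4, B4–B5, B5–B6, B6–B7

Yes; width 2.

Every vertex of G appears in some bag (union = {0, 1, 2, 3, 4, 5, 6, 7, 8}); every edge is covered by a bag; and for each vertex v the set of bags containing v is connected in the bag tree. The decomposition is therefore valid. The largest bag has 3 vertices, so the width is 2.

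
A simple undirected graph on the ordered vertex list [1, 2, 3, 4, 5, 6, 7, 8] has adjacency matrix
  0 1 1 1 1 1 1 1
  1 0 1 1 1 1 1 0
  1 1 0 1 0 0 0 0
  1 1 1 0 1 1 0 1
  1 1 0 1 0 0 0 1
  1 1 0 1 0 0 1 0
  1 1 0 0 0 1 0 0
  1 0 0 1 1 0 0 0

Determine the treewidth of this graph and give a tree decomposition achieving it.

The largest bag has 4 vertices, giving width 3; this decomposition certifies tw(G) ≤ 3. On the other hand G contains the 4-clique {1, 4, 5, 8}. A clique must lie in a single bag of any decomposition, so no decomposition can have width below 3. The upper and lower bounds meet at 3, so that is the treewidth.

Treewidth 3.
One such decomposition:
Bags: B1 = {1, 2, 3, 4}  B2 = {1, 2, 4, 5}  B3 = {1, 2, 4, 6}  B4 = {1, 4, 5, 8}  B5 = {1, 2, 6, 7}
Tree: B1–B2, B2–B3, B2–B4, B3–B5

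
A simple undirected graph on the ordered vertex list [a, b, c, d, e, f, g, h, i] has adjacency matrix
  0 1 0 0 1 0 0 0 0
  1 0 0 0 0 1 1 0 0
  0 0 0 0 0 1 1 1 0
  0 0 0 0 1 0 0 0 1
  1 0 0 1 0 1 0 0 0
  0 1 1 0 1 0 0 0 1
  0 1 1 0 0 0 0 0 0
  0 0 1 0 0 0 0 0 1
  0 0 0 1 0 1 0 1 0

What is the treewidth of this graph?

3

A width-3 tree decomposition is:
Bags: B1 = {b, c, g, h}  B2 = {b, c, f, h}  B3 = {b, f, h, i}  B4 = {a, b, f, i}  B5 = {a, e, f, i}  B6 = {a, d, e, i}
Tree: B1–B2, B2–B3, B3–B4, B4–B5, B5–B6
Each bag holds 4 vertices, so the decomposition has width 3, which upper-bounds the treewidth. For the lower bound: the 4 vertex sets {c,g,h}, {b}, {f}, {a,d,e,i} are disjoint, each induces a connected subgraph, and every pair is joined by at least one edge of G. Contracting each set to a single vertex therefore yields K_{4} as a minor, and since treewidth is minor-monotone, tw(G) ≥ tw(K_{4}) = 3. Combining the bounds, tw(G) = 3.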